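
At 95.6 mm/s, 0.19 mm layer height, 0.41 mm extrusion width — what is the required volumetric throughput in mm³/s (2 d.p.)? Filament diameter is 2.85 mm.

Extrusion cross-section: 0.19 × 0.41 → 0.0779 mm².
Q = v·A = 95.6 × 0.0779 = 7.45 mm³/s.

7.45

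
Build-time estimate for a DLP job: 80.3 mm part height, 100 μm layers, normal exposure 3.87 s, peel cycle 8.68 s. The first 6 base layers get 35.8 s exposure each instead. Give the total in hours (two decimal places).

2.85 hours

Layer count = ceil(80.3 / 0.1) = 803.
Burn-in layers: 6 × (35.8 + 8.68) → 266.88 s.
Remaining layers = 797 × (3.87 + 8.68) = 10002.35 s.
Sum: 266.88 + 10002.35 = 10269.23 s → 2.85 hours.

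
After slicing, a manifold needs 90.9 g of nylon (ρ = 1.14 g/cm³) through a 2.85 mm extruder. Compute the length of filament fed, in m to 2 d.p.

Extruded volume: 90.9/1.14 = 79.7368 cm³ (79736.8 mm³).
Filament cross-section = π × (2.85/2)² = 6.3794 mm².
Length = 79736.8 / 6.3794 = 12499.11 mm = 12.50 m.

12.50 m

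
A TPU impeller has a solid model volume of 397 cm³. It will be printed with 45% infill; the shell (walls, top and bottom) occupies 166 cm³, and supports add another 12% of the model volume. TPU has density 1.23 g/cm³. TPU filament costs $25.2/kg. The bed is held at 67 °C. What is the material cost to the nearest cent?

Infill region = 397 − 166 = 231 cm³.
Deposited infill = 0.45 × 231 = 103.95 cm³.
Support = 0.12 × 397 = 47.64 cm³.
Total extruded: 166 + 103.95 + 47.64 → 317.59 cm³.
Mass: 317.59 × 1.23 → 390.6357 g.
Cost = 390.6357 g / 1000 × $25.2/kg = $9.84.

$9.84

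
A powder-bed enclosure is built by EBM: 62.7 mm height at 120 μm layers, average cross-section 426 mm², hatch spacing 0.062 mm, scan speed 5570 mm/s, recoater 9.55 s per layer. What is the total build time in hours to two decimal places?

1.57 hours

Number of layers: 62.7 / 0.12 → 523 (rounded up).
Per-layer scan distance = 426 / 0.062, so 6871 mm.
Per-layer scan time = 6871 / 5570, so 1.2336 s.
Time per layer: 1.2336 + 9.55 → 10.7836 s.
Total: 523 × 10.7836 s = 5639.8228 s → 1.57 hours.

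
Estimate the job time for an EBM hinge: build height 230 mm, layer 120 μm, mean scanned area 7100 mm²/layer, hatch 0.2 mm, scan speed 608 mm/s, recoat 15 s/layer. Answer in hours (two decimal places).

Layer count = ceil(230 / 0.12) = 1917.
Per-layer scan distance = 7100 / 0.2 = 35500 mm.
Beam time per layer = 35500 / 608, so 58.3882 s.
Layer cycle = 58.3882 + 15 = 73.3882 s.
Total: 1917 × 73.3882 s = 140685.1794 s → 39.08 hours.

39.08 hours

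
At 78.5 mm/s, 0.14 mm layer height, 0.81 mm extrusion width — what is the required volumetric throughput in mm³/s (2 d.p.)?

Bead cross-section = 0.14 × 0.81, so 0.1134 mm².
Q = v·A = 78.5 × 0.1134 = 8.90 mm³/s.

8.90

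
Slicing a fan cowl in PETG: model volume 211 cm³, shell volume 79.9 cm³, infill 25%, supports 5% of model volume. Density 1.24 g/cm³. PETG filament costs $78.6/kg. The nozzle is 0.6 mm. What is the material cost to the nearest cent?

Volume inside the shell: 211 − 79.9 → 131.1 cm³.
Deposited infill = 0.25 × 131.1 = 32.775 cm³.
Support: 0.05 × 211 → 10.55 cm³.
Total extruded: 79.9 + 32.775 + 10.55 → 123.225 cm³.
Mass = 123.225 × 1.24, so 152.799 g.
Cost = 152.799 g / 1000 × $78.6/kg = $12.01.

$12.01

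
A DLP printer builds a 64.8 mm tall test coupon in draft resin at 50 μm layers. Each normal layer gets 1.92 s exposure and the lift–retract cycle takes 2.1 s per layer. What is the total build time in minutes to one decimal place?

Number of layers: 64.8 / 0.05 → 1296 (rounded up).
Each layer takes = 1.92 + 2.1 = 4.02 s.
Build time: 1296 × 4.02 s = 5209.92 s, i.e. 86.8 minutes.

86.8 minutes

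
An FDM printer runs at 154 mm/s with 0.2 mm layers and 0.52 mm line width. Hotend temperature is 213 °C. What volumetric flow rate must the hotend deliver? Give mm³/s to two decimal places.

16.02

Bead cross-section = 0.2 × 0.52 = 0.104 mm².
Q = v·A = 154 × 0.104 = 16.02 mm³/s.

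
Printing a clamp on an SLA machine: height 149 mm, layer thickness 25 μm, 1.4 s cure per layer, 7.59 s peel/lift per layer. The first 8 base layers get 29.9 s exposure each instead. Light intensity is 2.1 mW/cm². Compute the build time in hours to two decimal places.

Layers = ⌈149/0.025⌉ = 5960.
Base layers = 8 × (29.9 + 7.59), so 299.92 s.
Remaining layers = 5952 × (1.4 + 7.59), so 53508.48 s.
Sum: 299.92 + 53508.48 = 53808.4 s → 14.95 hours.

14.95 hours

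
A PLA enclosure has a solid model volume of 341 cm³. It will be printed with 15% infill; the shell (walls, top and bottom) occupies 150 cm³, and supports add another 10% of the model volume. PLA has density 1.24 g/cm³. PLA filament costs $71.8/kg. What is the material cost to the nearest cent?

$18.94

Volume inside the shell = 341 − 150, so 191 cm³.
Infill volume = 0.15 × 191, so 28.65 cm³.
Support = 0.10 × 341 = 34.1 cm³.
Total extruded: 150 + 28.65 + 34.1 → 212.75 cm³.
Mass = 212.75 × 1.24 = 263.81 g.
At $71.8/kg: 263.81/1000 × 71.8 = $18.94.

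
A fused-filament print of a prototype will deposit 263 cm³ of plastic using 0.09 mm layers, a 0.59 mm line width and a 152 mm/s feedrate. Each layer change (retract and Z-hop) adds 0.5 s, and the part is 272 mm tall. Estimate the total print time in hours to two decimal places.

Extrusion cross-section = 0.09 × 0.59 = 0.0531 mm².
Toolpath length = 263 cm³ / 0.0531 mm² = 263000 / 0.0531 = 4952919 mm.
Time extruding = 4952919 / 152, so 32585 s.
Layer count = ceil(272 / 0.09) = 3023.
Z-hop total = 3023 × 0.5 = 1511.5 s.
Total = 32585 + 1511.5 = 34096.5 s = 9.47 hours.

9.47 hours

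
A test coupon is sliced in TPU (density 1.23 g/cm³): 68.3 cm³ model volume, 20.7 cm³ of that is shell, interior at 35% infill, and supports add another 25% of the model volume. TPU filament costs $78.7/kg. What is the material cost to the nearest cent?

$5.27

Interior volume = 68.3 − 20.7, so 47.6 cm³.
Infill volume = 0.35 × 47.6 = 16.66 cm³.
Support: 0.25 × 68.3 → 17.075 cm³.
Total printed volume = 20.7 + 16.66 + 17.075 = 54.435 cm³.
Mass: 54.435 × 1.23 → 66.95505 g.
Cost = 66.95505 g / 1000 × $78.7/kg = $5.27.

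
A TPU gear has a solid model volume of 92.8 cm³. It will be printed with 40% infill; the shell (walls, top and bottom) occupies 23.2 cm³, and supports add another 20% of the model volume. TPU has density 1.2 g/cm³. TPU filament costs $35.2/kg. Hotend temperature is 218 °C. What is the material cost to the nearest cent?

Infill region = 92.8 − 23.2 = 69.6 cm³.
Infill deposited: 0.40 × 69.6 → 27.84 cm³.
Support: 0.20 × 92.8 → 18.56 cm³.
Deposited volume = 23.2 + 27.84 + 18.56, so 69.6 cm³.
Mass = 69.6 × 1.2 = 83.52 g.
Cost = 83.52 g / 1000 × $35.2/kg = $2.94.

$2.94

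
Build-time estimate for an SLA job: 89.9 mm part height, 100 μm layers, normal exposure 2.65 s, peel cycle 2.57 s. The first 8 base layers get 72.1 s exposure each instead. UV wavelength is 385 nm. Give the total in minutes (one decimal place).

Layers = ⌈89.9/0.1⌉ = 899.
Bottom layers: 8 × (72.1 + 2.57) → 597.36 s.
Remaining layers = 891 × (2.65 + 2.57) = 4651.02 s.
Sum: 597.36 + 4651.02 = 5248.38 s → 87.5 minutes.

87.5 minutes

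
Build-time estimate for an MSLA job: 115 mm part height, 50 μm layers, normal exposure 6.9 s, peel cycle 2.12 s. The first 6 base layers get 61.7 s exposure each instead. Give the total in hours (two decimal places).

5.85 hours

Layers = ⌈115/0.05⌉ = 2300.
Bottom layers: 6 × (61.7 + 2.12) → 382.92 s.
Remaining layers = 2294 × (6.9 + 2.12), so 20691.88 s.
Total = 382.92 + 20691.88 = 21074.8 s = 5.85 hours.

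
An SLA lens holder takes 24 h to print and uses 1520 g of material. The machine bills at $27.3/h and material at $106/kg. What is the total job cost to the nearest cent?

$816.32

Machine cost = 27.3 × 24 = $655.20.
Feedstock cost = 106 × 1520/1000, so $161.12.
Job cost: 655.20 + 161.12 = $816.32.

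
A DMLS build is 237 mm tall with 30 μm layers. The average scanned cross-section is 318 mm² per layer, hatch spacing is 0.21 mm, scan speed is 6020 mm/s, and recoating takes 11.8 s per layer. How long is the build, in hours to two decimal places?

Layers = ⌈237/0.03⌉ = 7900.
Per-layer scan distance = 318 / 0.21 = 1514.3 mm.
Per-layer scan time = 1514.3 / 6020 = 0.2515 s.
Per-layer time = 0.2515 + 11.8 = 12.0515 s.
7900 layers × 12.0515 s/layer = 95206.85 s, i.e. 26.45 hours.

26.45 hours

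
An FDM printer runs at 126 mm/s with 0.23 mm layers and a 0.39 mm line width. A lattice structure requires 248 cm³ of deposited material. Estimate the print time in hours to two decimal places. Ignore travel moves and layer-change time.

Bead cross-section: 0.23 × 0.39 → 0.0897 mm².
Total extruded path = 248000/0.0897 = 2764771.5 mm.
Print-move time = 2764771.5 / 126, so 21942.6 s.
In the requested units: 21942.6 s = 6.10 hours.

6.10 hours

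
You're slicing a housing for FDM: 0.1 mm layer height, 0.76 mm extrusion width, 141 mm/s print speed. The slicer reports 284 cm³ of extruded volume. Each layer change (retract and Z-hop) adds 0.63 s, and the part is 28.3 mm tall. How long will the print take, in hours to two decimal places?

Bead cross-section = 0.1 × 0.76, so 0.076 mm².
Total extruded path = 284000/0.076 = 3736842.1 mm.
Time extruding: 3736842.1 / 141 → 26502.4 s.
Number of layers: 28.3 / 0.1 → 283 (rounded up).
Non-print overhead: 283 × 0.63 → 178.29 s.
Total = 26502.4 + 178.29 = 26680.69 s = 7.41 hours.

7.41 hours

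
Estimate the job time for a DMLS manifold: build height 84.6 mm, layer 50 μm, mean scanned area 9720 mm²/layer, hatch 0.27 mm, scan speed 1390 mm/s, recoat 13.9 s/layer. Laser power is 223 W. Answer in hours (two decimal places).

18.71 hours

Layers = ⌈84.6/0.05⌉ = 1692.
Scan path per layer = 9720 / 0.27, so 36000 mm.
Per-layer scan time: 36000 / 1390 → 25.8993 s.
Time per layer = 25.8993 + 13.9 = 39.7993 s.
Build time = 1692 × 39.7993 = 67340.4156 s = 18.71 hours.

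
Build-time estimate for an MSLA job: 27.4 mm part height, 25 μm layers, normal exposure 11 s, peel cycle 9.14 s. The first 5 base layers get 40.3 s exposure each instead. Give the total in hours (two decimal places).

6.17 hours

Layer count = ceil(27.4 / 0.025) = 1096.
Base layers: 5 × (40.3 + 9.14) → 247.2 s.
Remaining layers = 1091 × (11 + 9.14) = 21972.74 s.
Total = 247.2 + 21972.74 = 22219.94 s = 6.17 hours.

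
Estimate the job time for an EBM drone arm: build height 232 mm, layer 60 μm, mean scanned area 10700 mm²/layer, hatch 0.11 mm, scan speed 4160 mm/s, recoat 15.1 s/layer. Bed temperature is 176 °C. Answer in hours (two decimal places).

41.34 hours

Layer count = ceil(232 / 0.06) = 3867.
Hatch length per layer = 10700 / 0.11, so 97272.7 mm.
Per-layer scan time = 97272.7 / 4160, so 23.3829 s.
Time per layer = 23.3829 + 15.1, so 38.4829 s.
Build time = 3867 × 38.4829 = 148813.3743 s = 41.34 hours.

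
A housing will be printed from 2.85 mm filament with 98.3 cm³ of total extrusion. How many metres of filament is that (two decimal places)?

15.41 m

Cross-section of 2.85 mm filament: π·(2.85/2)² = 6.3794 mm².
L = 98300 mm³ / 6.3794 mm² = 15408.97 mm, i.e. 15.41 m.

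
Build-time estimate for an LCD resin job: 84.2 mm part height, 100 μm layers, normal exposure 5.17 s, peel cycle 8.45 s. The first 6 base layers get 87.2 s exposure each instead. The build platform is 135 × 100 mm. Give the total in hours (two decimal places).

Layers = ⌈84.2/0.1⌉ = 842.
Burn-in layers = 6 × (87.2 + 8.45), so 573.9 s.
Remaining layers: 836 × (5.17 + 8.45) → 11386.32 s.
Sum: 573.9 + 11386.32 = 11960.22 s → 3.32 hours.

3.32 hours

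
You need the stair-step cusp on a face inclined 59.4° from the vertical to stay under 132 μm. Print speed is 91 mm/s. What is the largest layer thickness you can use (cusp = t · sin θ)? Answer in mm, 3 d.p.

0.153 mm

t = h_c / sin θ = 0.132 / 0.8607 = 0.153 mm.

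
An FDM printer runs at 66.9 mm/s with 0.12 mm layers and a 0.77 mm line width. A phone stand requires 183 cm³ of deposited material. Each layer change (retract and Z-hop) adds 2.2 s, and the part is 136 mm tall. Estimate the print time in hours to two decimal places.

Line area: 0.12 × 0.77 → 0.0924 mm².
Path length: 183000 mm³ / 0.0924 mm² → 1980519.5 mm.
Print-move time = 1980519.5 / 66.9 = 29604.2 s.
Layers = ⌈136/0.12⌉ = 1134.
Layer-change overhead = 1134 × 2.2 = 2494.8 s.
Total = 29604.2 + 2494.8 = 32099 s = 8.92 hours.

8.92 hours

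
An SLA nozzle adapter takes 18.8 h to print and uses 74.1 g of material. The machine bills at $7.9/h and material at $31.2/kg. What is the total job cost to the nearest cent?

$150.83

Time charge: 7.9 × 18.8 → $148.52.
Material charge = 31.2 × 74.1/1000 = $2.31192.
Total = 148.52 + 2.31192 = 150.83192 ≈ $150.83.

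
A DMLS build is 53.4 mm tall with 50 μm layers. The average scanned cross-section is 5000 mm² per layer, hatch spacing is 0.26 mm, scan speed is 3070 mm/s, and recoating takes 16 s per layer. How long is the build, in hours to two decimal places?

6.61 hours

Layers = ⌈53.4/0.05⌉ = 1068.
Scan path per layer = 5000 / 0.26 = 19230.8 mm.
Scan time per layer: 19230.8 / 3070 → 6.2641 s.
Per-layer time: 6.2641 + 16 → 22.2641 s.
1068 layers × 22.2641 s/layer = 23778.0588 s, i.e. 6.61 hours.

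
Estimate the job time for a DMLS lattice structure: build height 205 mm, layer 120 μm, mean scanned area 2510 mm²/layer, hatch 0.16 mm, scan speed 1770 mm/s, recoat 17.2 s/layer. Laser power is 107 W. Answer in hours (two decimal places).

Layer count = ceil(205 / 0.12) = 1709.
Per-layer scan distance: 2510 / 0.16 → 15687.5 mm.
Per-layer scan time = 15687.5 / 1770 = 8.863 s.
Per-layer time = 8.863 + 17.2, so 26.063 s.
Build time = 1709 × 26.063 = 44541.667 s = 12.37 hours.

12.37 hours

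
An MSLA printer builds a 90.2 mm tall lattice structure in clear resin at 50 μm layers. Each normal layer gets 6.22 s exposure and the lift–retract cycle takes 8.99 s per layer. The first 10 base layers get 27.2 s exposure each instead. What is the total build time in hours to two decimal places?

7.68 hours

Number of layers: 90.2 / 0.05 → 1804 (rounded up).
Base layers = 10 × (27.2 + 8.99), so 361.9 s.
Regular layers: 1794 × (6.22 + 8.99) → 27286.74 s.
Sum: 361.9 + 27286.74 = 27648.64 s → 7.68 hours.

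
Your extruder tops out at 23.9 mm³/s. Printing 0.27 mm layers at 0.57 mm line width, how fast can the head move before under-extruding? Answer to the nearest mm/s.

A = 0.27 × 0.57 = 0.1539 mm².
Max speed = 23.9 / 0.1539 = 155.30 ≈ 155 mm/s.

155 mm/s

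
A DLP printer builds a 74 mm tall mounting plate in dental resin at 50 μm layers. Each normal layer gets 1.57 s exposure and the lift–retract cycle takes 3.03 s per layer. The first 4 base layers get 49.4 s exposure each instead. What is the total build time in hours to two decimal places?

Layers = ⌈74/0.05⌉ = 1480.
Burn-in layers = 4 × (49.4 + 3.03) = 209.72 s.
Normal layers: 1476 × (1.57 + 3.03) → 6789.6 s.
Sum: 209.72 + 6789.6 = 6999.32 s → 1.94 hours.

1.94 hours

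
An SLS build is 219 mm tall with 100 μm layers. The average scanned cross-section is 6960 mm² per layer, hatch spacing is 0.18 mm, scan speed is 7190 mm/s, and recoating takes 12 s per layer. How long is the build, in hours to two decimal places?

10.57 hours

Number of layers: 219 / 0.1 → 2190 (rounded up).
Hatch length per layer = 6960 / 0.18, so 38666.7 mm.
Per-layer scan time = 38666.7 / 7190 = 5.3778 s.
Time per layer = 5.3778 + 12 = 17.3778 s.
2190 layers × 17.3778 s/layer = 38057.382 s, i.e. 10.57 hours.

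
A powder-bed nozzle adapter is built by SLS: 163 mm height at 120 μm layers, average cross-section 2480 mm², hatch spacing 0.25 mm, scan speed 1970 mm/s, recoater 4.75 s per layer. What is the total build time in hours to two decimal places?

3.69 hours

Number of layers: 163 / 0.12 → 1359 (rounded up).
Per-layer scan distance = 2480 / 0.25, so 9920 mm.
Per-layer scan time = 9920 / 1970 = 5.0355 s.
Per-layer time = 5.0355 + 4.75, so 9.7855 s.
1359 layers × 9.7855 s/layer = 13298.4945 s, i.e. 3.69 hours.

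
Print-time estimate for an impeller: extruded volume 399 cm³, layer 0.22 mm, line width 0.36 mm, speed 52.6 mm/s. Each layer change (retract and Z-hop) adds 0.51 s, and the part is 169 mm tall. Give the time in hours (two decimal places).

26.71 hours

Line area = 0.22 × 0.36, so 0.0792 mm².
Toolpath length = 399 cm³ / 0.0792 mm² = 399000 / 0.0792 = 5037878.8 mm.
Time extruding = 5037878.8 / 52.6, so 95777.2 s.
Number of layers: 169 / 0.22 → 769 (rounded up).
Z-hop total: 769 × 0.51 → 392.19 s.
Total = 95777.2 + 392.19 = 96169.39 s = 26.71 hours.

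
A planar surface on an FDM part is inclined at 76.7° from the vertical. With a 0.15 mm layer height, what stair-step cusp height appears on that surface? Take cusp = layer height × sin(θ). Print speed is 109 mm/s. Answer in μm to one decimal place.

146.0 μm

h_c = t·sin θ = 0.15 × 0.9732 = 0.14598 mm (146.0 μm).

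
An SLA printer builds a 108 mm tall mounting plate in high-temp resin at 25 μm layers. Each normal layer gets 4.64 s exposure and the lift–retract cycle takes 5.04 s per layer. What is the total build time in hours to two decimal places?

11.62 hours

Layers = ⌈108/0.025⌉ = 4320.
Each layer takes: 4.64 + 5.04 → 9.68 s.
Total = 4320 × 9.68 = 41817.6 s = 11.62 hours.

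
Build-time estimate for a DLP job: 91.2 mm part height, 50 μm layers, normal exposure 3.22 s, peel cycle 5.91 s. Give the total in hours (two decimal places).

4.63 hours

Layers = ⌈91.2/0.05⌉ = 1824.
Per-layer time: 3.22 + 5.91 → 9.13 s.
Build time: 1824 × 9.13 s = 16653.12 s, i.e. 4.63 hours.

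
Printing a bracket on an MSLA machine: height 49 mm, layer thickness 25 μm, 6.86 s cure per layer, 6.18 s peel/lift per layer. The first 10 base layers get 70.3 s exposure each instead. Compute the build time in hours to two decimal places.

7.28 hours

Layers = ⌈49/0.025⌉ = 1960.
Base layers = 10 × (70.3 + 6.18) = 764.8 s.
Remaining layers = 1950 × (6.86 + 6.18), so 25428 s.
Sum: 764.8 + 25428 = 26192.8 s → 7.28 hours.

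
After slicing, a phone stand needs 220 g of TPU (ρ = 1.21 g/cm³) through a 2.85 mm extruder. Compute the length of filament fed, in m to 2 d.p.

28.50 m

Volume = 220 g / 1.21 g·cm⁻³ = 181.8182 cm³ = 181818.2 mm³.
A = π r² = π × 1.425² = 6.3794 mm².
Length = 181818.2 / 6.3794 = 28500.83 mm = 28.50 m.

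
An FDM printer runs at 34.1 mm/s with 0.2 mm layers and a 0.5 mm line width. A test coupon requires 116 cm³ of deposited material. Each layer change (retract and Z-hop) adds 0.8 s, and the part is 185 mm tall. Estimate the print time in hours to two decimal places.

9.65 hours

Extrusion cross-section: 0.2 × 0.5 → 0.1 mm².
Path length: 116000 mm³ / 0.1 mm² → 1160000 mm.
Print-move time: 1160000 / 34.1 → 34017.6 s.
Layers = ⌈185/0.2⌉ = 925.
Non-print overhead: 925 × 0.8 → 740 s.
Total = 34017.6 + 740 = 34757.6 s = 9.65 hours.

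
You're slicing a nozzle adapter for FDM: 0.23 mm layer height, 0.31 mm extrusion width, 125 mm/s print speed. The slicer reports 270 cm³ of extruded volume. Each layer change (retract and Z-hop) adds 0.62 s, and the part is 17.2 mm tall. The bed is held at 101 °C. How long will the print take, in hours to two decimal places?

8.43 hours

Bead cross-section = 0.23 × 0.31 = 0.0713 mm².
Total extruded path = 270000/0.0713 = 3786816.3 mm.
Extrusion time: 3786816.3 / 125 → 30294.5 s.
Layers = ⌈17.2/0.23⌉ = 75.
Layer-change overhead = 75 × 0.62, so 46.5 s.
Total = 30294.5 + 46.5 = 30341 s = 8.43 hours.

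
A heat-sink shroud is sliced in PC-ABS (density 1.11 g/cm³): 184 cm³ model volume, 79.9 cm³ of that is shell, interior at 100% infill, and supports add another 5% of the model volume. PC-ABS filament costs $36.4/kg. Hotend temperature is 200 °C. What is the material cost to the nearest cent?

Infill region = 184 − 79.9, so 104.1 cm³.
Infill volume = 1.00 × 104.1, so 104.1 cm³.
Support: 0.05 × 184 → 9.2 cm³.
Total printed volume = 79.9 + 104.1 + 9.2, so 193.2 cm³.
Mass = 193.2 × 1.11, so 214.452 g.
Cost = 214.452 g / 1000 × $36.4/kg = $7.81.

$7.81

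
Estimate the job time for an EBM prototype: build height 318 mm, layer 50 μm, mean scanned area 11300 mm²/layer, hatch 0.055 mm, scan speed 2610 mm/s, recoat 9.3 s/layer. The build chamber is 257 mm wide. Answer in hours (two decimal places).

155.50 hours

Layer count = ceil(318 / 0.05) = 6360.
Hatch length per layer = 11300 / 0.055, so 205454.5 mm.
Per-layer scan time = 205454.5 / 2610, so 78.7182 s.
Per-layer time = 78.7182 + 9.3 = 88.0182 s.
6360 layers × 88.0182 s/layer = 559795.752 s, i.e. 155.50 hours.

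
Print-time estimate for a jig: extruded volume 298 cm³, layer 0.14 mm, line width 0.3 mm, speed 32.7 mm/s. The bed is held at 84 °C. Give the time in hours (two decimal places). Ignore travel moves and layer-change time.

60.27 hours

Extrusion cross-section: 0.14 × 0.3 → 0.042 mm².
Path length: 298000 mm³ / 0.042 mm² → 7095238.1 mm.
Print-move time: 7095238.1 / 32.7 → 216979.8 s.
Converting: 216979.8 s = 60.27 hours.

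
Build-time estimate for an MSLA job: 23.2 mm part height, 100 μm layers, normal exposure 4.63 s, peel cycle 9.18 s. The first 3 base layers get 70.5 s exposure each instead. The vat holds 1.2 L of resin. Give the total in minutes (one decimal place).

56.7 minutes

Layer count = ceil(23.2 / 0.1) = 232.
Bottom layers = 3 × (70.5 + 9.18) = 239.04 s.
Normal layers: 229 × (4.63 + 9.18) → 3162.49 s.
Total = 239.04 + 3162.49 = 3401.53 s = 56.7 minutes.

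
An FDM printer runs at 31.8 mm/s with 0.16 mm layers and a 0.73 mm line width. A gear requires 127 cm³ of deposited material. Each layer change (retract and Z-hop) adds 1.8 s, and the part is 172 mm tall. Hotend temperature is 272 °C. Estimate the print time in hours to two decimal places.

Line area = 0.16 × 0.73, so 0.1168 mm².
Total extruded path = 127000/0.1168 = 1087328.8 mm.
Extrusion time = 1087328.8 / 31.8, so 34192.7 s.
Number of layers: 172 / 0.16 → 1075 (rounded up).
Z-hop total: 1075 × 1.8 → 1935 s.
Altogether 34192.7 + 1935 = 36127.7 s, i.e. 10.04 hours.

10.04 hours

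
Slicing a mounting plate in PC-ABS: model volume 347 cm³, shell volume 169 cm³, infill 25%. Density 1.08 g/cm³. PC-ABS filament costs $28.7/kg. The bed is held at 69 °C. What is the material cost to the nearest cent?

$6.62

Volume inside the shell = 347 − 169, so 178 cm³.
Infill volume = 0.25 × 178 = 44.5 cm³.
Total printed volume: 169 + 44.5 → 213.5 cm³.
Mass = 213.5 × 1.08 = 230.58 g.
At $28.7/kg: 230.58/1000 × 28.7 = $6.62.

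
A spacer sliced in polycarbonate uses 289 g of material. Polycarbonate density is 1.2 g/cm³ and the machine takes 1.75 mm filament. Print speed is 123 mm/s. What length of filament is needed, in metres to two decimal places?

Volume = 289 g / 1.2 g·cm⁻³ = 240.8333 cm³ = 240833.3 mm³.
A = π r² = π × 0.875² = 2.4053 mm².
L = V/A = 240833.3/2.4053 = 100126.1 mm → 100.13 m.

100.13 m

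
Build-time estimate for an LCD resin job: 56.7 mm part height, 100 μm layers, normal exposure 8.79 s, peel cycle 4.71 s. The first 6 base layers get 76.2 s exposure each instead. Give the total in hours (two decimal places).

2.24 hours

Layer count = ceil(56.7 / 0.1) = 567.
Base layers: 6 × (76.2 + 4.71) → 485.46 s.
Regular layers: 561 × (8.79 + 4.71) → 7573.5 s.
Total = 485.46 + 7573.5 = 8058.96 s = 2.24 hours.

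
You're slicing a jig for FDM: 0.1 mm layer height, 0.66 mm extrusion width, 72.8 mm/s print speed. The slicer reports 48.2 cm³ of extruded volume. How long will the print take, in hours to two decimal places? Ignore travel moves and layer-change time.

Extrusion cross-section = 0.1 × 0.66 = 0.066 mm².
Toolpath length = 48.2 cm³ / 0.066 mm² = 48200 / 0.066 = 730303 mm.
Extrusion time = 730303 / 72.8, so 10031.6 s.
10031.6 s = 2.79 hours.

2.79 hours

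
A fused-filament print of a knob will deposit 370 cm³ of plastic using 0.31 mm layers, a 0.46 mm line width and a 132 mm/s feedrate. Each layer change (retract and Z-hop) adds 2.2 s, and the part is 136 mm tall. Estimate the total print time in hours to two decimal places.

Bead cross-section: 0.31 × 0.46 → 0.1426 mm².
Path length: 370000 mm³ / 0.1426 mm² → 2594670.4 mm.
Time extruding = 2594670.4 / 132, so 19656.6 s.
Number of layers: 136 / 0.31 → 439 (rounded up).
Z-hop total: 439 × 2.2 → 965.8 s.
Total = 19656.6 + 965.8 = 20622.4 s = 5.73 hours.

5.73 hours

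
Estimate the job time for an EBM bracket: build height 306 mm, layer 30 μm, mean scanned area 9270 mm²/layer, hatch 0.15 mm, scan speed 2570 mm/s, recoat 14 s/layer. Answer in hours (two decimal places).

107.80 hours

Number of layers: 306 / 0.03 → 10200 (rounded up).
Per-layer scan distance = 9270 / 0.15, so 61800 mm.
Per-layer scan time: 61800 / 2570 → 24.0467 s.
Time per layer = 24.0467 + 14, so 38.0467 s.
Build time = 10200 × 38.0467 = 388076.34 s = 107.80 hours.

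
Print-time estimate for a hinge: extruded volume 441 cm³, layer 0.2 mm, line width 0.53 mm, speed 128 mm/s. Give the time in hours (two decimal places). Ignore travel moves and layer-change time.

9.03 hours

Line area = 0.2 × 0.53 = 0.106 mm².
Path length: 441000 mm³ / 0.106 mm² → 4160377.4 mm.
Extrusion time: 4160377.4 / 128 → 32502.9 s.
In the requested units: 32502.9 s = 9.03 hours.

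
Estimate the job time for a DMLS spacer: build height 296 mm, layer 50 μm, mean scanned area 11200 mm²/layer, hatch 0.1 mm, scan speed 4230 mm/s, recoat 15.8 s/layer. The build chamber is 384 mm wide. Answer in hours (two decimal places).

69.52 hours

Layers = ⌈296/0.05⌉ = 5920.
Hatch length per layer = 11200 / 0.1, so 112000 mm.
Per-layer scan time = 112000 / 4230 = 26.4775 s.
Time per layer = 26.4775 + 15.8 = 42.2775 s.
Build time = 5920 × 42.2775 = 250282.8 s = 69.52 hours.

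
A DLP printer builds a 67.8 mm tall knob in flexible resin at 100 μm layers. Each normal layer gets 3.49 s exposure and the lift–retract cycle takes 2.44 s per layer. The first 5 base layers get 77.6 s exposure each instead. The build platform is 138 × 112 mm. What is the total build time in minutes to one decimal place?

Layer count = ceil(67.8 / 0.1) = 678.
Bottom layers = 5 × (77.6 + 2.44) = 400.2 s.
Regular layers = 673 × (3.49 + 2.44), so 3990.89 s.
Sum: 400.2 + 3990.89 = 4391.09 s → 73.2 minutes.

73.2 minutes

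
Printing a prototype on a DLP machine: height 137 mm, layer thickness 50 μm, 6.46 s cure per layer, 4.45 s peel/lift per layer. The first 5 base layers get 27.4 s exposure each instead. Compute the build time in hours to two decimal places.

Layers = ⌈137/0.05⌉ = 2740.
Burn-in layers = 5 × (27.4 + 4.45) = 159.25 s.
Remaining layers: 2735 × (6.46 + 4.45) → 29838.85 s.
Sum: 159.25 + 29838.85 = 29998.1 s → 8.33 hours.

8.33 hours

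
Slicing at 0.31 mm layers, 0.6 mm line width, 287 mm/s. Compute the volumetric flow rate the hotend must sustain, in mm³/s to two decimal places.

53.38

A: 0.31 × 0.6 → 0.186 mm².
Volumetric flow = 287 × 0.186 = 53.38 mm³/s.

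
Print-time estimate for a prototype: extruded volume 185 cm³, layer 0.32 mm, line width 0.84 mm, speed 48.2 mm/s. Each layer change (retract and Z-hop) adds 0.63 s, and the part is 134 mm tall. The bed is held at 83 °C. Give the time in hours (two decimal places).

4.04 hours

Bead cross-section = 0.32 × 0.84, so 0.2688 mm².
Path length: 185000 mm³ / 0.2688 mm² → 688244 mm.
Print-move time: 688244 / 48.2 → 14278.9 s.
Layer count = ceil(134 / 0.32) = 419.
Layer-change overhead: 419 × 0.63 → 263.97 s.
Altogether 14278.9 + 263.97 = 14542.87 s, i.e. 4.04 hours.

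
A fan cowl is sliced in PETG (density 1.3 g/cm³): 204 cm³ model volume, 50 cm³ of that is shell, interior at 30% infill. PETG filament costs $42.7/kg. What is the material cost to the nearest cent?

Volume inside the shell: 204 − 50 → 154 cm³.
Infill volume = 0.30 × 154 = 46.2 cm³.
Total printed volume = 50 + 46.2, so 96.2 cm³.
Mass: 96.2 × 1.3 → 125.06 g.
Cost = 125.06 g / 1000 × $42.7/kg = $5.34.

$5.34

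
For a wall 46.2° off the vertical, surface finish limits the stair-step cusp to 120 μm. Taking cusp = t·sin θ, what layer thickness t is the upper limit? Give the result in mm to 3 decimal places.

0.166 mm

t = h_c / sin θ = 0.12 / 0.7218 = 0.166 mm.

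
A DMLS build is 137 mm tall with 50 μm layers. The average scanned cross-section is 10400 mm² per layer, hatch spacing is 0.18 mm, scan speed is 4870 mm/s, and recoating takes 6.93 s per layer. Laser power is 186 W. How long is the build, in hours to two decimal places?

Layer count = ceil(137 / 0.05) = 2740.
Hatch length per layer: 10400 / 0.18 → 57777.8 mm.
Laser time per layer: 57777.8 / 4870 → 11.864 s.
Layer cycle: 11.864 + 6.93 → 18.794 s.
2740 layers × 18.794 s/layer = 51495.56 s, i.e. 14.30 hours.

14.30 hours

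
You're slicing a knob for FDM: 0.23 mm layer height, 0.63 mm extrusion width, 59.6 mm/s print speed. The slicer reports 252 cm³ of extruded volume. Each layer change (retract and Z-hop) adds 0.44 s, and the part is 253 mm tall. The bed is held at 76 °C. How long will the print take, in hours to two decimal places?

8.24 hours

Line area = 0.23 × 0.63, so 0.1449 mm².
Toolpath length = 252 cm³ / 0.1449 mm² = 252000 / 0.1449 = 1739130.4 mm.
Time extruding = 1739130.4 / 59.6, so 29180 s.
Layers = ⌈253/0.23⌉ = 1100.
Z-hop total = 1100 × 0.44 = 484 s.
Altogether 29180 + 484 = 29664 s, i.e. 8.24 hours.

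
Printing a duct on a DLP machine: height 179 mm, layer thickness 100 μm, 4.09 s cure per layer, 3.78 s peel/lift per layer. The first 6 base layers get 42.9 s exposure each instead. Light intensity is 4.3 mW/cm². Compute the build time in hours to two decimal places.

3.98 hours

Layer count = ceil(179 / 0.1) = 1790.
Bottom layers: 6 × (42.9 + 3.78) → 280.08 s.
Remaining layers = 1784 × (4.09 + 3.78) = 14040.08 s.
Sum: 280.08 + 14040.08 = 14320.16 s → 3.98 hours.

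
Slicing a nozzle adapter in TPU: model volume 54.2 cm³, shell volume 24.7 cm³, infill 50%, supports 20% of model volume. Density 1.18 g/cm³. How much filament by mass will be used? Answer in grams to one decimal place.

Volume inside the shell = 54.2 − 24.7, so 29.5 cm³.
Infill volume = 0.50 × 29.5 = 14.75 cm³.
Support = 0.20 × 54.2, so 10.84 cm³.
Deposited volume = 24.7 + 14.75 + 10.84, so 50.29 cm³.
Mass: 50.29 × 1.18 → 59.3422 g.

59.3 g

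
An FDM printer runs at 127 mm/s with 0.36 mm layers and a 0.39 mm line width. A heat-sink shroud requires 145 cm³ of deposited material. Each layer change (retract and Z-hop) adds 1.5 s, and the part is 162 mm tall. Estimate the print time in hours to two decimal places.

2.45 hours

Line area = 0.36 × 0.39, so 0.1404 mm².
Toolpath length = 145 cm³ / 0.1404 mm² = 145000 / 0.1404 = 1032763.5 mm.
Time extruding: 1032763.5 / 127 → 8132 s.
Number of layers: 162 / 0.36 → 450 (rounded up).
Z-hop total = 450 × 1.5, so 675 s.
Total = 8132 + 675 = 8807 s = 2.45 hours.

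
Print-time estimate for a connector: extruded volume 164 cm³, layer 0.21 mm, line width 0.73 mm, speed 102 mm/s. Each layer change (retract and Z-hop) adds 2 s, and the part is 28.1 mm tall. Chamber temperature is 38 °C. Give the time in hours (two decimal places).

Line area = 0.21 × 0.73, so 0.1533 mm².
Total extruded path = 164000/0.1533 = 1069797.8 mm.
Extrusion time: 1069797.8 / 102 → 10488.2 s.
Number of layers: 28.1 / 0.21 → 134 (rounded up).
Non-print overhead = 134 × 2, so 268 s.
Altogether 10488.2 + 268 = 10756.2 s, i.e. 2.99 hours.

2.99 hours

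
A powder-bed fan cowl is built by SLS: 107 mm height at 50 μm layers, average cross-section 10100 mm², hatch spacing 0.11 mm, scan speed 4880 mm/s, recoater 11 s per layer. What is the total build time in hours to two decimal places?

17.72 hours

Layers = ⌈107/0.05⌉ = 2140.
Scan path per layer = 10100 / 0.11, so 91818.2 mm.
Scan time per layer = 91818.2 / 4880, so 18.8152 s.
Time per layer: 18.8152 + 11 → 29.8152 s.
Build time = 2140 × 29.8152 = 63804.528 s = 17.72 hours.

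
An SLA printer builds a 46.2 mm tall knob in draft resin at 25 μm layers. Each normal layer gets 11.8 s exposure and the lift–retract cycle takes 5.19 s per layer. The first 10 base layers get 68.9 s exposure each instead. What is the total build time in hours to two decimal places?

8.88 hours

Number of layers: 46.2 / 0.025 → 1848 (rounded up).
Burn-in layers = 10 × (68.9 + 5.19), so 740.9 s.
Normal layers: 1838 × (11.8 + 5.19) → 31227.62 s.
Sum: 740.9 + 31227.62 = 31968.52 s → 8.88 hours.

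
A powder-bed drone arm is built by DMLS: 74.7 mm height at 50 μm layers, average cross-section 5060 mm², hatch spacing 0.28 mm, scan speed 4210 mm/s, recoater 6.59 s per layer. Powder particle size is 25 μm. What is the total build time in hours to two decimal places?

Layers = ⌈74.7/0.05⌉ = 1494.
Hatch length per layer = 5060 / 0.28, so 18071.4 mm.
Laser time per layer: 18071.4 / 4210 → 4.2925 s.
Per-layer time = 4.2925 + 6.59 = 10.8825 s.
Total: 1494 × 10.8825 s = 16258.455 s → 4.52 hours.

4.52 hours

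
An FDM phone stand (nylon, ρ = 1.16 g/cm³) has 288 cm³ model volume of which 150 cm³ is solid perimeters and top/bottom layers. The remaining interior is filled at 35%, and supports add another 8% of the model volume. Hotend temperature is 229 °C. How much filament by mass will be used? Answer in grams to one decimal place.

Interior volume = 288 − 150 = 138 cm³.
Deposited infill = 0.35 × 138, so 48.3 cm³.
Support = 0.08 × 288, so 23.04 cm³.
Total extruded: 150 + 48.3 + 23.04 → 221.34 cm³.
Mass = 221.34 × 1.16 = 256.7544 g.

256.8 g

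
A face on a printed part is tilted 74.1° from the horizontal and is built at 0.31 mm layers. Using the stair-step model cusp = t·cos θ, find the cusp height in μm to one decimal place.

84.9 μm

cos(74.1°) = 0.2740, so cusp = 0.31 × 0.2740 = 0.08494 mm → 84.9 μm.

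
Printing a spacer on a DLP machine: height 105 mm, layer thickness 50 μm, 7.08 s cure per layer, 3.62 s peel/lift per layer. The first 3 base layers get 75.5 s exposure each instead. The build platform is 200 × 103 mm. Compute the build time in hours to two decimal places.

6.30 hours

Number of layers: 105 / 0.05 → 2100 (rounded up).
Burn-in layers = 3 × (75.5 + 3.62), so 237.36 s.
Normal layers = 2097 × (7.08 + 3.62) = 22437.9 s.
Sum: 237.36 + 22437.9 = 22675.26 s → 6.30 hours.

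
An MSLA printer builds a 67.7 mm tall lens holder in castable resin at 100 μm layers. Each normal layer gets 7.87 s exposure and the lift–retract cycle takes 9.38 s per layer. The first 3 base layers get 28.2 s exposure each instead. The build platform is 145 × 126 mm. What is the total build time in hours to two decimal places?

3.26 hours

Layers = ⌈67.7/0.1⌉ = 677.
Bottom layers = 3 × (28.2 + 9.38), so 112.74 s.
Remaining layers = 674 × (7.87 + 9.38), so 11626.5 s.
Total = 112.74 + 11626.5 = 11739.24 s = 3.26 hours.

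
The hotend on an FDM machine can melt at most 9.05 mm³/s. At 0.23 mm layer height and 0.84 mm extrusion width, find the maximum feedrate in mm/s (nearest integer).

Bead cross-section = 0.23 × 0.84, so 0.1932 mm².
Max speed = 9.05 / 0.1932 = 46.84 ≈ 47 mm/s.

47 mm/s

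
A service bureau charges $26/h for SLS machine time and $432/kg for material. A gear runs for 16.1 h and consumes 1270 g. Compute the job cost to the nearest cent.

$967.24

Machine-time cost: 26 × 16.1 → $418.60.
Material cost = 432 × 1270/1000, so $548.64.
Job cost: 418.60 + 548.64 = $967.24.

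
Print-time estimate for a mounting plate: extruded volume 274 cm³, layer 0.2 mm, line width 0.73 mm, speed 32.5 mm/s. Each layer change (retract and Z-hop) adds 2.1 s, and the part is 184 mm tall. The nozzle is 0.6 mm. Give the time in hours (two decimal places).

Extrusion cross-section = 0.2 × 0.73 = 0.146 mm².
Path length: 274000 mm³ / 0.146 mm² → 1876712.3 mm.
Print-move time = 1876712.3 / 32.5, so 57745 s.
Number of layers: 184 / 0.2 → 920 (rounded up).
Z-hop total = 920 × 2.1, so 1932 s.
Altogether 57745 + 1932 = 59677 s, i.e. 16.58 hours.

16.58 hours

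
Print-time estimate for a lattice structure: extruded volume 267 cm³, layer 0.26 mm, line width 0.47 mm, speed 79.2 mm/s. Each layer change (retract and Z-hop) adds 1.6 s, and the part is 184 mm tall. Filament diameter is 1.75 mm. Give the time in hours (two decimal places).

Line area: 0.26 × 0.47 → 0.1222 mm².
Toolpath length = 267 cm³ / 0.1222 mm² = 267000 / 0.1222 = 2184942.7 mm.
Print-move time: 2184942.7 / 79.2 → 27587.7 s.
Layers = ⌈184/0.26⌉ = 708.
Z-hop total = 708 × 1.6 = 1132.8 s.
Total = 27587.7 + 1132.8 = 28720.5 s = 7.98 hours.

7.98 hours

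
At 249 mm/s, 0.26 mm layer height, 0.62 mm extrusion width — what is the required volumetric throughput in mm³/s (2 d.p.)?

40.14

Extrusion cross-section = 0.26 × 0.62 = 0.1612 mm².
Q = v·A = 249 × 0.1612 = 40.14 mm³/s.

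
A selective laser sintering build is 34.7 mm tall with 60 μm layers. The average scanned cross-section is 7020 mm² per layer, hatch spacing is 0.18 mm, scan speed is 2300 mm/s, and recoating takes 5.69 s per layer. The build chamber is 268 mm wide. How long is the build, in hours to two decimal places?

Number of layers: 34.7 / 0.06 → 579 (rounded up).
Scan path per layer = 7020 / 0.18, so 39000 mm.
Laser time per layer = 39000 / 2300, so 16.9565 s.
Per-layer time = 16.9565 + 5.69, so 22.6465 s.
579 layers × 22.6465 s/layer = 13112.3235 s, i.e. 3.64 hours.

3.64 hours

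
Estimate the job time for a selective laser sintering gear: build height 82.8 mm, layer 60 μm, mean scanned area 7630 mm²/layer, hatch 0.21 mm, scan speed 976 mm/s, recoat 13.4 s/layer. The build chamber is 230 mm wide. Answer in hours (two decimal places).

Layer count = ceil(82.8 / 0.06) = 1380.
Scan path per layer: 7630 / 0.21 → 36333.3 mm.
Per-layer scan time = 36333.3 / 976, so 37.2267 s.
Layer cycle = 37.2267 + 13.4 = 50.6267 s.
Total: 1380 × 50.6267 s = 69864.846 s → 19.41 hours.

19.41 hours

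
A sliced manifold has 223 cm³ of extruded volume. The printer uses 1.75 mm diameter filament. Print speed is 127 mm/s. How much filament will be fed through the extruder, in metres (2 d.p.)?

92.71 m

Cross-section of 1.75 mm filament: π·(1.75/2)² = 2.4053 mm².
Length = 223 cm³ / 2.4053 mm² = 223000 / 2.4053 = 92711.93 mm = 92.71 m.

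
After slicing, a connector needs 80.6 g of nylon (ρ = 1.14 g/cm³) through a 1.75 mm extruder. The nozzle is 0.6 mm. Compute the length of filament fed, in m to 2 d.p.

29.39 m

Volume = 80.6 g / 1.14 g·cm⁻³ = 70.7018 cm³ = 70701.8 mm³.
A = π r² = π × 0.875² = 2.4053 mm².
Length = 70701.8 / 2.4053 = 29394.17 mm = 29.39 m.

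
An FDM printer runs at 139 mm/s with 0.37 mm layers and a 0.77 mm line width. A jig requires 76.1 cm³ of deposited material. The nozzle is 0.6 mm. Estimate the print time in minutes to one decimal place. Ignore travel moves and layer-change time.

32.0 minutes

Line area = 0.37 × 0.77 = 0.2849 mm².
Path length: 76100 mm³ / 0.2849 mm² → 267111.3 mm.
Print-move time = 267111.3 / 139, so 1921.7 s.
Converting: 1921.7 s = 32.0 minutes.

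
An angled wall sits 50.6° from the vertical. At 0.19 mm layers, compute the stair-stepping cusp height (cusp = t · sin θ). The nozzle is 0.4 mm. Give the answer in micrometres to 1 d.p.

sin(50.6°) = 0.7727, so cusp = 0.19 × 0.7727 = 0.146813 mm → 146.8 μm.

146.8 μm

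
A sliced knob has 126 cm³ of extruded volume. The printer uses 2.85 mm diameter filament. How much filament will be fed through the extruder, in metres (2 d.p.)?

19.75 m

A = π r² = π × 1.425² = 6.3794 mm².
Length = 126 cm³ / 6.3794 mm² = 126000 / 6.3794 = 19751.07 mm = 19.75 m.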